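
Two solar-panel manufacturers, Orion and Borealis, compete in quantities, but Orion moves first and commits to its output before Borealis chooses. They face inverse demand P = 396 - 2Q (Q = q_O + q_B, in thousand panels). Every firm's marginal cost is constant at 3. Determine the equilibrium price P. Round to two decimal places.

Solve by backward induction. Given q_O, the follower Borealis maximises π_B = (396 - 2q_O - 2q_B)q_B - 3q_B.
∂π_B/∂q_B = 393 - 2q_O - 4q_B = 0 gives the reaction function q_B = (393 - 2q_O)/4.
Orion substitutes q_B(q_O) into its own profit: π_O = q_O(396 - 2q_O - (393 - 2q_O)/2) - 3q_O = (399/2 - q_O)q_O - 3q_O.
The leader's first-order condition 393/2 - 2q_O = 0 yields q_O = 393/4.
Then q_B = (393 - 2·(393/4))/4 = 393/8.
Total output Q = 1179/8, so price P = 396 - 2·(1179/8) = 405/4.

101.25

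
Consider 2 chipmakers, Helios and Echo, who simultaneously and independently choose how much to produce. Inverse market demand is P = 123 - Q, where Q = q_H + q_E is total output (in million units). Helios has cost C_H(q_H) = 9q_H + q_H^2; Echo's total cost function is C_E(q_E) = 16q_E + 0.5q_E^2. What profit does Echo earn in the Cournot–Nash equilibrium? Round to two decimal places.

Helios's profit: π_H = (123 - Q)q_H - (9q_H + q_H²). Setting ∂π_H/∂q_H = 0: 114 - 4q_H - (q_E) = 0.
Echo's first-order condition: 107 - 3q_E - (q_H) = 0.
Rearranging gives the reaction functions q_H = (114 - q_E)/4 and q_E = (107 - q_H)/3.
Solving the pair: q_H = 235/11, q_E = 314/11.
Price P = 123 - 549/11 = 804/11.
Echo's profit: (804/11)·(314/11) - 16·(314/11) - (1/2)(314/11)² = 1222.2645.

1222.26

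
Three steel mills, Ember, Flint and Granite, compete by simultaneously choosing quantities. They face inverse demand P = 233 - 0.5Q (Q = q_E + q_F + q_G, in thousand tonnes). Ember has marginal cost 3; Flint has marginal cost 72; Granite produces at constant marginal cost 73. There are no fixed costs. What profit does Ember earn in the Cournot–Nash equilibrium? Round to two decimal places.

17020.13

Ember's profit: π_E = (233 - 0.5Q)q_E - (3q_E). Setting ∂π_E/∂q_E = 0: 230 - q_E - (1/2)(q_F + q_G) = 0.
Flint's profit: π_F = (233 - 0.5Q)q_F - (72q_F). Setting ∂π_F/∂q_F = 0: 161 - q_F - (1/2)(q_E + q_G) = 0.
Granite's profit: π_G = (233 - 0.5Q)q_G - (73q_G). Setting ∂π_G/∂q_G = 0: 160 - q_G - (1/2)(q_E + q_F) = 0.
Adding the 3 first-order conditions: 551 − 2Q = 0, so Q = 551/2.
Back-substituting: q_E = (230 − 551/4)/(1/2) = 369/2, q_F = (161 − 551/4)/(1/2) = 93/2, q_G = (160 − 551/4)/(1/2) = 89/2.
Price P = 233 - (1/2)·(551/2) = 381/4.
Ember's profit: (381/4 - 3)·(369/2) = 17020.1250.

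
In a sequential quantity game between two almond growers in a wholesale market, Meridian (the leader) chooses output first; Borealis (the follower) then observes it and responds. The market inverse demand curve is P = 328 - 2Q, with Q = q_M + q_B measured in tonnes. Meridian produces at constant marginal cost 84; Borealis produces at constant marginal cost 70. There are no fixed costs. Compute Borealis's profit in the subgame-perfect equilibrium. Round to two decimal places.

Solve by backward induction. Given q_M, the follower Borealis maximises π_B = (328 - 2q_M - 2q_B)q_B - 70q_B.
Setting the follower's marginal profit to zero, 258 - 2q_M - 4q_B = 0, i.e. q_B = (258 - 2q_M)/4.
The leader anticipates this reaction. Substituting into P = 328 - 2Q gives P = 199 - q_M, so π_M = (199 - q_M)q_M - 84q_M.
Maximising: ∂π_M/∂q_M = 115 - 2q_M = 0, giving q_M = 115/2.
Then q_B = (258 - 2·(115/2))/4 = 143/4.
Price P = 328 - 2·(373/4) = 283/2.
Borealis's profit: (283/2 - 70)·(143/4) = 2556.1250.

2556.13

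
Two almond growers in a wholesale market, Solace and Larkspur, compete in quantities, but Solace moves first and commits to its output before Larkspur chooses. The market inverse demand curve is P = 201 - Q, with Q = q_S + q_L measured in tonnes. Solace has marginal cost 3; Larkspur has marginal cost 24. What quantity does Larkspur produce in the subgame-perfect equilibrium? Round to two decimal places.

33.75

Solve by backward induction. Given q_S, the follower Larkspur maximises π_L = (201 - q_S - q_L)q_L - 24q_L.
Setting the follower's marginal profit to zero, 177 - q_S - 2q_L = 0, i.e. q_L = (177 - q_S)/2.
The leader anticipates this reaction. Substituting into P = 201 - Q gives P = 225/2 - (1/2)q_S, so π_S = (225/2 - (1/2)q_S)q_S - 3q_S.
The leader's first-order condition 219/2 - q_S = 0 yields q_S = 219/2.
Then q_L = (177 - 219/2)/2 = 135/4.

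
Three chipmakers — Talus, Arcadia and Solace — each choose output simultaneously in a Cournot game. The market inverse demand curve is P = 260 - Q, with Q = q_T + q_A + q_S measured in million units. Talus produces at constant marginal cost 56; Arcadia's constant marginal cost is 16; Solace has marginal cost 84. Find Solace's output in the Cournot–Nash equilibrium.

Talus's profit: π_T = (260 - Q)q_T - (56q_T). Setting ∂π_T/∂q_T = 0: 204 - 2q_T - (q_A + q_S) = 0.
Arcadia's first-order condition: 244 - 2q_A - (q_T + q_S) = 0.
Solace's first-order condition: 176 - 2q_S - (q_T + q_A) = 0.
Summing all 3 equations gives 624 − 4Q = 0, hence Q = 156.
Back-substituting: q_T = (204 − 156) = 48, q_A = (244 − 156) = 88, q_S = (176 − 156) = 20.

20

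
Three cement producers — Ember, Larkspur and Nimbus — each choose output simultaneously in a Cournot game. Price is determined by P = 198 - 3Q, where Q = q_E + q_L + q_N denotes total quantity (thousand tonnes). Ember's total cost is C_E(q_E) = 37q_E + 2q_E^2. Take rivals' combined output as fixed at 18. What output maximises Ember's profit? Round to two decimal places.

10.70

With rivals' combined output fixed at 18, Ember's profit is π_E = (198 - 3·18 - 3q_E)q_E - (37q_E + 2q_E²) = (144 - 3q_E)q_E - (37q_E + 2q_E²).
∂π_E/∂q_E = 107 - 10q_E = 0, so q_E = 107/10.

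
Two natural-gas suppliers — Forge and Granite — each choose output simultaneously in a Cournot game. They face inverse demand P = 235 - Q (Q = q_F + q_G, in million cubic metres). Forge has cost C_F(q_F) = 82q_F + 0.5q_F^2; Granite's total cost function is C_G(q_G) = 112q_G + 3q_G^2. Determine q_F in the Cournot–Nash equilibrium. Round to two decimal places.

Forge's profit: π_F = (235 - Q)q_F - (82q_F + (1/2)q_F²). Setting ∂π_F/∂q_F = 0: 153 - 3q_F - (q_G) = 0.
Granite's profit: π_G = (235 - Q)q_G - (112q_G + 3q_G²). Setting ∂π_G/∂q_G = 0: 123 - 8q_G - (q_F) = 0.
So q_F = (153 - q_G)/3 and q_G = (123 - q_F)/8.
Substituting one into the other gives q_F = 1101/23 and q_G = 216/23.

47.87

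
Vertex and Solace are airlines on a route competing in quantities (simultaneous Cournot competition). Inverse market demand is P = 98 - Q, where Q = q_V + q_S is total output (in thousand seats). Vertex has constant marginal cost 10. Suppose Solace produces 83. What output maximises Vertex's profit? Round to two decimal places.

2.50

With the rival's output fixed at 83, Vertex's profit is π_V = (98 - 83 - q_V)q_V - (10q_V) = (15 - q_V)q_V - (10q_V).
∂π_V/∂q_V = 5 - 2q_V = 0, so q_V = 5/2.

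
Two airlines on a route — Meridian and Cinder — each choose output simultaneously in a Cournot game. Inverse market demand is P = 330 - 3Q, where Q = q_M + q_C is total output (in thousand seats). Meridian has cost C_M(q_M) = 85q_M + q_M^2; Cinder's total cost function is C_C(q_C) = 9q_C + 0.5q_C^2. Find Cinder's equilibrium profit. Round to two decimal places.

Meridian's profit: π_M = (330 - 3Q)q_M - (85q_M + q_M²). Setting ∂π_M/∂q_M = 0: 245 - 8q_M - 3(q_C) = 0.
Cinder's first-order condition: 321 - 7q_C - 3(q_M) = 0.
Best responses: q_M = (245 - 3q_C)/8, q_C = (321 - 3q_M)/7.
Solving the pair: q_M = 16, q_C = 39.
Price P = 330 - 3·55 = 165.
Cinder's profit: 165·39 - 9·39 - (1/2)·39² = 5323.5000.

5323.50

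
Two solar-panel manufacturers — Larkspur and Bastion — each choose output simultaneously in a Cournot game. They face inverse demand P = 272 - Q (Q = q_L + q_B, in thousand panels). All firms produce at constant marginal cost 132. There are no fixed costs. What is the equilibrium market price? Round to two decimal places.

178.67

Each firm earns π_i = (272 - Q)q_i - 132q_i.
First-order condition (treating rivals' output as given): 140 - 2q_i - q_j = 0.
With identical firms every q_j equals q_i, so q_j = q_i and 140 = 3q_i, giving q_i = 140/3.
Total output Q = 280/3, so price P = 272 - 280/3 = 536/3.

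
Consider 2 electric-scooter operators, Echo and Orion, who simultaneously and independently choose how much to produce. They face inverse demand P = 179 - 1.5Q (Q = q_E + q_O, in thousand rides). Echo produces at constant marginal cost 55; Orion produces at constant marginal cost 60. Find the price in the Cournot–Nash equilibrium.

Echo's profit: π_E = (179 - 1.5Q)q_E - (55q_E). Setting ∂π_E/∂q_E = 0: 124 - 3q_E - (3/2)(q_O) = 0.
Orion's profit: π_O = (179 - 1.5Q)q_O - (60q_O). Setting ∂π_O/∂q_O = 0: 119 - 3q_O - (3/2)(q_E) = 0.
Best responses: q_E = (124 - (3/2)q_O)/3, q_O = (119 - (3/2)q_E)/3.
Solving the pair: q_E = 86/3, q_O = 76/3.
Total output Q = 54, so price P = 179 - (3/2)·54 = 98.

98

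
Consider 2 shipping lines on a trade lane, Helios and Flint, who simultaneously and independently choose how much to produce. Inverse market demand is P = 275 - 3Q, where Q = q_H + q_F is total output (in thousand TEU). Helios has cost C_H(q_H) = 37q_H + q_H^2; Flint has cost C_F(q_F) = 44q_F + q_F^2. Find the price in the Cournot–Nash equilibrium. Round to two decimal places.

Helios's profit: π_H = (275 - 3Q)q_H - (37q_H + q_H²). Setting ∂π_H/∂q_H = 0: 238 - 8q_H - 3(q_F) = 0.
Flint's profit: π_F = (275 - 3Q)q_F - (44q_F + q_F²). Setting ∂π_F/∂q_F = 0: 231 - 8q_F - 3(q_H) = 0.
Rearranging gives the reaction functions q_H = (238 - 3q_F)/8 and q_F = (231 - 3q_H)/8.
Substituting one into the other gives q_H = 1211/55 and q_F = 1134/55.
Total output Q = 469/11, so price P = 275 - 3·(469/11) = 1618/11.

147.09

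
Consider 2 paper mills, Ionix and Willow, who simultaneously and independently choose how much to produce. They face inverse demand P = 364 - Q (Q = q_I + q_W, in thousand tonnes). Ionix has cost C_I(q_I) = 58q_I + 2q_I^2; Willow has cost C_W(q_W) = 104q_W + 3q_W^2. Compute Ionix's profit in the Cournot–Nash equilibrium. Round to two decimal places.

Ionix's profit: π_I = (364 - Q)q_I - (58q_I + 2q_I²). Setting ∂π_I/∂q_I = 0: 306 - 6q_I - (q_W) = 0.
Willow's profit: π_W = (364 - Q)q_W - (104q_W + 3q_W²). Setting ∂π_W/∂q_W = 0: 260 - 8q_W - (q_I) = 0.
Best responses: q_I = (306 - q_W)/6, q_W = (260 - q_I)/8.
Solving the pair: q_I = 46.5532, q_W = 1254/47.
Price P = 364 - 73.2340 = 290.7660.
Ionix's profit: 290.7660·46.5532 - 58·46.5532 - 2·46.5532² = 6501.5989.

6501.60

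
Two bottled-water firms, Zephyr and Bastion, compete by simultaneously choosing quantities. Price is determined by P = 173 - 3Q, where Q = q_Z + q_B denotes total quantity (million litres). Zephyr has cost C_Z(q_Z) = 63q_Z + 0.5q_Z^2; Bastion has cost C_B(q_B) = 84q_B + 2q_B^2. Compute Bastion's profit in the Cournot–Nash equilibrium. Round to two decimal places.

115.36

Zephyr's profit: π_Z = (173 - 3Q)q_Z - (63q_Z + (1/2)q_Z²). Setting ∂π_Z/∂q_Z = 0: 110 - 7q_Z - 3(q_B) = 0.
Bastion's first-order condition: 89 - 10q_B - 3(q_Z) = 0.
Rearranging gives the reaction functions q_Z = (110 - 3q_B)/7 and q_B = (89 - 3q_Z)/10.
Substituting one into the other gives q_Z = 833/61 and q_B = 293/61.
Price P = 173 - 3·(1126/61) = 117.6230.
Bastion's profit: 117.6230·(293/61) - 84·(293/61) - 2(293/61)² = 115.3574.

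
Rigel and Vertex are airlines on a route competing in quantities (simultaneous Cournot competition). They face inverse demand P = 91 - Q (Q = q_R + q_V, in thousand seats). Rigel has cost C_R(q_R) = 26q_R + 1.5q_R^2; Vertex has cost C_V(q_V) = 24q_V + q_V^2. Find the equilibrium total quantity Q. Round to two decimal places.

Rigel's profit: π_R = (91 - Q)q_R - (26q_R + (3/2)q_R²). Setting ∂π_R/∂q_R = 0: 65 - 5q_R - (q_V) = 0.
Vertex's first-order condition: 67 - 4q_V - (q_R) = 0.
Best responses: q_R = (65 - q_V)/5, q_V = (67 - q_R)/4.
Substituting one into the other gives q_R = 193/19 and q_V = 270/19.
Total output Q = 193/19 + 270/19 = 463/19.

24.37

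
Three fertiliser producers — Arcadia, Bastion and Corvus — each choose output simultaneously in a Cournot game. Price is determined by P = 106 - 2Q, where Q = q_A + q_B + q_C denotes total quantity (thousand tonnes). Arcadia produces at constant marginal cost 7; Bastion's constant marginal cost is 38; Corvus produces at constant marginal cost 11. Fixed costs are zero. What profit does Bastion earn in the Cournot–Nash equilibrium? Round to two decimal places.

3.13

Arcadia's profit: π_A = (106 - 2Q)q_A - (7q_A). Setting ∂π_A/∂q_A = 0: 99 - 4q_A - 2(q_B + q_C) = 0.
Bastion's profit: π_B = (106 - 2Q)q_B - (38q_B). Setting ∂π_B/∂q_B = 0: 68 - 4q_B - 2(q_A + q_C) = 0.
Corvus's profit: π_C = (106 - 2Q)q_C - (11q_C). Setting ∂π_C/∂q_C = 0: 95 - 4q_C - 2(q_A + q_B) = 0.
Adding the 3 first-order conditions: 262 − 8Q = 0, so Q = 131/4.
Back-substituting: q_A = (99 − 131/2)/2 = 67/4, q_B = (68 − 131/2)/2 = 5/4, q_C = (95 − 131/2)/2 = 59/4.
Price P = 106 - 2·(131/4) = 81/2.
Bastion's profit: (81/2 - 38)·(5/4) = 25/8.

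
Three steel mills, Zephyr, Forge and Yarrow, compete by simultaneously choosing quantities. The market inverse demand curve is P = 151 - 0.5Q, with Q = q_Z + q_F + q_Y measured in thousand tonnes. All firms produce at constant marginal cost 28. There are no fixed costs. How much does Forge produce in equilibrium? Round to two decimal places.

61.50

Each firm earns π_i = (151 - 0.5Q)q_i - 28q_i.
Setting ∂π_i/∂q_i = 0 with rivals' quantities fixed: 123 - q_i - (1/2)·Σ_{j≠i} q_j = 0.
With identical firms every q_j equals q_i, so Σ_{j≠i} q_j = 2q_i and 123 = 2q_i, giving q_i = 123/2.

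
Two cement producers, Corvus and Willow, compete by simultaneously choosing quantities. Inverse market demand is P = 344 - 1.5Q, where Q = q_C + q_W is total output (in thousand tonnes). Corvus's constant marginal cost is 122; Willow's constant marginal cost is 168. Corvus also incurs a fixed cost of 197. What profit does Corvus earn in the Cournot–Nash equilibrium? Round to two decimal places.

5123.30

Corvus's profit: π_C = (344 - 1.5Q)q_C - (122q_C). Setting ∂π_C/∂q_C = 0: 222 - 3q_C - (3/2)(q_W) = 0.
Willow's profit: π_W = (344 - 1.5Q)q_W - (168q_W). Setting ∂π_W/∂q_W = 0: 176 - 3q_W - (3/2)(q_C) = 0.
Rearranging gives the reaction functions q_C = (222 - (3/2)q_W)/3 and q_W = (176 - (3/2)q_C)/3.
Substituting one into the other gives q_C = 536/9 and q_W = 260/9.
Price P = 344 - (3/2)·(796/9) = 634/3.
Corvus's profit: (634/3 - 122)·(536/9) - 197 = 5123.2963.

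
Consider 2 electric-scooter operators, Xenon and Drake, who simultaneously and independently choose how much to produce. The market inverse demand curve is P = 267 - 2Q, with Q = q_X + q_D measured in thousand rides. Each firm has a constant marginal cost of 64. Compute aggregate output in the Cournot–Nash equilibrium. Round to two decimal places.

67.67

Each firm earns π_i = (267 - 2Q)q_i - 64q_i.
First-order condition (treating rivals' output as given): 203 - 4q_i - 2q_j = 0.
By symmetry each firm produces the same amount; substituting q_j = q_i yields q_i = 203/6.
Total output Q = 203/6 + 203/6 = 203/3.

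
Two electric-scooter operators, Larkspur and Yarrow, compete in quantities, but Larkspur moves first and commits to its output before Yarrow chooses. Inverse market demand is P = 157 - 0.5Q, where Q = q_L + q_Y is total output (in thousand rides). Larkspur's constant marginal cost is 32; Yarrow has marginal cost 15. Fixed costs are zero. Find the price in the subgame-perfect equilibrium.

59

Solve by backward induction. Given q_L, the follower Yarrow maximises π_Y = (157 - (1/2)q_L - (1/2)q_Y)q_Y - 15q_Y.
Setting the follower's marginal profit to zero, 142 - (1/2)q_L - q_Y = 0, i.e. q_Y = (142 - (1/2)q_L).
The leader anticipates this reaction. Substituting into P = 157 - 0.5Q gives P = 86 - (1/4)q_L, so π_L = (86 - (1/4)q_L)q_L - 32q_L.
Leader FOC: 54 - (1/2)q_L = 0, so q_L = 108.
Then q_Y = (142 - (1/2)·108) = 88.
Total output Q = 196, so price P = 157 - (1/2)·196 = 59.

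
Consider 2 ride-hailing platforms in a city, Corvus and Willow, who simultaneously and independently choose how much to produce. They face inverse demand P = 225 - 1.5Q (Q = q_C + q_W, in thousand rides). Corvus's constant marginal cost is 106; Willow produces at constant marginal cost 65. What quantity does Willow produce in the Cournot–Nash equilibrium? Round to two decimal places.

Corvus's profit: π_C = (225 - 1.5Q)q_C - (106q_C). Setting ∂π_C/∂q_C = 0: 119 - 3q_C - (3/2)(q_W) = 0.
Willow's first-order condition: 160 - 3q_W - (3/2)(q_C) = 0.
So q_C = (119 - (3/2)q_W)/3 and q_W = (160 - (3/2)q_C)/3.
Substituting one into the other gives q_C = 52/3 and q_W = 134/3.

44.67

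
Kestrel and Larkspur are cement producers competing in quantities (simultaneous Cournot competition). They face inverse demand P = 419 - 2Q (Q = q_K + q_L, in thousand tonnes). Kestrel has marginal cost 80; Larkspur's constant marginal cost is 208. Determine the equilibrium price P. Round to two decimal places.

Kestrel's profit: π_K = (419 - 2Q)q_K - (80q_K). Setting ∂π_K/∂q_K = 0: 339 - 4q_K - 2(q_L) = 0.
Larkspur's first-order condition: 211 - 4q_L - 2(q_K) = 0.
So q_K = (339 - 2q_L)/4 and q_L = (211 - 2q_K)/4.
Substituting one into the other gives q_K = 467/6 and q_L = 83/6.
Total output Q = 275/3, so price P = 419 - 2·(275/3) = 707/3.

235.67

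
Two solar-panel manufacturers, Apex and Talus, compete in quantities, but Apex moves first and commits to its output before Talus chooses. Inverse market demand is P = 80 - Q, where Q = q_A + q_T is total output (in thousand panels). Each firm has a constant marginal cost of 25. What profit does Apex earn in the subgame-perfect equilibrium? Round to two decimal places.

The follower Talus best-responds to any q_A: π_T = (80 - Q)q_T - 25q_T.
Follower FOC: 55 - q_A - 2q_T = 0, so q_T(q_A) = (55 - q_A)/2.
The leader anticipates this reaction. Substituting into P = 80 - Q gives P = 105/2 - (1/2)q_A, so π_A = (105/2 - (1/2)q_A)q_A - 25q_A.
Leader FOC: 55/2 - q_A = 0, so q_A = 55/2.
Then q_T = (55 - 55/2)/2 = 55/4.
Price P = 80 - 165/4 = 155/4.
Apex's profit: (155/4 - 25)·(55/2) = 378.1250.

378.13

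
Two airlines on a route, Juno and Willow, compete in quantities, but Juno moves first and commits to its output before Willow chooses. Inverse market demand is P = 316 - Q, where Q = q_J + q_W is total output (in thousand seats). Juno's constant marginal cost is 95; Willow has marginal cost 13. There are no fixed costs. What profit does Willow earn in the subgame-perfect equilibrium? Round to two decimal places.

The follower Willow best-responds to any q_J: π_W = (316 - Q)q_W - 13q_W.
Follower FOC: 303 - q_J - 2q_W = 0, so q_W(q_J) = (303 - q_J)/2.
Juno substitutes q_W(q_J) into its own profit: π_J = q_J(316 - q_J - (303 - q_J)/2) - 95q_J = (329/2 - (1/2)q_J)q_J - 95q_J.
The leader's first-order condition 139/2 - q_J = 0 yields q_J = 139/2.
Then q_W = (303 - 139/2)/2 = 467/4.
Price P = 316 - 745/4 = 519/4.
Willow's profit: (519/4 - 13)·(467/4) = 13630.5625.

13630.56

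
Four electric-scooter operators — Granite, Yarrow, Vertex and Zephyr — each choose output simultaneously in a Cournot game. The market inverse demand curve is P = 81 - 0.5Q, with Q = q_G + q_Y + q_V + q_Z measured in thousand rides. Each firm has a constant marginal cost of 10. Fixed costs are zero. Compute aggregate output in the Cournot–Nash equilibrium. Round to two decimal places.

113.60

A representative firm's profit is π_i = q_i(81 - 0.5Q) - 10q_i.
Setting ∂π_i/∂q_i = 0 with rivals' quantities fixed: 71 - q_i - (1/2)·Σ_{j≠i} q_j = 0.
With identical firms every q_j equals q_i, so Σ_{j≠i} q_j = 3q_i and 71 = (5/2)q_i, giving q_i = 142/5.
Total output Q = 142/5 + 142/5 + 142/5 + 142/5 = 568/5.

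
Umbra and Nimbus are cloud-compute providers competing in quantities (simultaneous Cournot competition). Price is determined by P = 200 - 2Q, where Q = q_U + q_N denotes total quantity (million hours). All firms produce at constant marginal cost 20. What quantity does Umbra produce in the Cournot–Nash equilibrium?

30

A representative firm's profit is π_i = q_i(200 - 2Q) - 20q_i.
Setting ∂π_i/∂q_i = 0 with rivals' quantities fixed: 180 - 4q_i - 2q_j = 0.
With identical firms every q_j equals q_i, so q_j = q_i and 180 = 6q_i, giving q_i = 30.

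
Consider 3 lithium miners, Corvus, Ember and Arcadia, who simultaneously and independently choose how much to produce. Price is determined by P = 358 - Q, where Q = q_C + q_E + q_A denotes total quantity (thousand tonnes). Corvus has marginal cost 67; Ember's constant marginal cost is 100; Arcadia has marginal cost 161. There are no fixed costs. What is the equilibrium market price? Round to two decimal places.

171.50

Corvus's profit: π_C = (358 - Q)q_C - (67q_C). Setting ∂π_C/∂q_C = 0: 291 - 2q_C - (q_E + q_A) = 0.
Ember's profit: π_E = (358 - Q)q_E - (100q_E). Setting ∂π_E/∂q_E = 0: 258 - 2q_E - (q_C + q_A) = 0.
Arcadia's first-order condition: 197 - 2q_A - (q_C + q_E) = 0.
Adding the 3 conditions: 746 − 2Q − 2Q = 0, i.e. Q = 373/2.
Back-substituting: q_C = (291 − 373/2) = 209/2, q_E = (258 − 373/2) = 143/2, q_A = (197 − 373/2) = 21/2.
Total output Q = 373/2, so price P = 358 - 373/2 = 343/2.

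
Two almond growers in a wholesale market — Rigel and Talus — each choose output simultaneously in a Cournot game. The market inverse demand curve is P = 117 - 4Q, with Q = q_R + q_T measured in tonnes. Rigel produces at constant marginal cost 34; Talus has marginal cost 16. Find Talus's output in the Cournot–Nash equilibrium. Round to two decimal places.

9.92

Rigel's profit: π_R = (117 - 4Q)q_R - (34q_R). Setting ∂π_R/∂q_R = 0: 83 - 8q_R - 4(q_T) = 0.
Talus's first-order condition: 101 - 8q_T - 4(q_R) = 0.
Rearranging gives the reaction functions q_R = (83 - 4q_T)/8 and q_T = (101 - 4q_R)/8.
Solving the pair: q_R = 65/12, q_T = 119/12.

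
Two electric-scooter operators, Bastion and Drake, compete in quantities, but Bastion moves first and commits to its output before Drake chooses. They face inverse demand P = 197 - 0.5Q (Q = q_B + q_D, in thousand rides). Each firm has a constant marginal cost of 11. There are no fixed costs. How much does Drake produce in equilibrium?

The follower Drake best-responds to any q_B: π_D = (197 - 0.5Q)q_D - 11q_D.
Follower FOC: 186 - (1/2)q_B - q_D = 0, so q_D(q_B) = (186 - (1/2)q_B).
Bastion substitutes q_D(q_B) into its own profit: π_B = q_B(197 - (1/2)q_B - (186 - (1/2)q_B)/2) - 11q_B = (104 - (1/4)q_B)q_B - 11q_B.
Maximising: ∂π_B/∂q_B = 93 - (1/2)q_B = 0, giving q_B = 186.
Then q_D = (186 - (1/2)·186) = 93.

93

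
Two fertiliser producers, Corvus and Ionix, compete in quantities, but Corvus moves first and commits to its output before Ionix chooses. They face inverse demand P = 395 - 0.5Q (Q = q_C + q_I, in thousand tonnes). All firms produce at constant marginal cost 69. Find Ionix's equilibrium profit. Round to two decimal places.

13284.50

Solve by backward induction. Given q_C, the follower Ionix maximises π_I = (395 - (1/2)q_C - (1/2)q_I)q_I - 69q_I.
∂π_I/∂q_I = 326 - (1/2)q_C - q_I = 0 gives the reaction function q_I = (326 - (1/2)q_C).
Corvus substitutes q_I(q_C) into its own profit: π_C = q_C(395 - (1/2)q_C - (326 - (1/2)q_C)/2) - 69q_C = (232 - (1/4)q_C)q_C - 69q_C.
Maximising: ∂π_C/∂q_C = 163 - (1/2)q_C = 0, giving q_C = 326.
Then q_I = (326 - (1/2)·326) = 163.
Price P = 395 - (1/2)·489 = 301/2.
Ionix's profit: (301/2 - 69)·163 = 13284.5000.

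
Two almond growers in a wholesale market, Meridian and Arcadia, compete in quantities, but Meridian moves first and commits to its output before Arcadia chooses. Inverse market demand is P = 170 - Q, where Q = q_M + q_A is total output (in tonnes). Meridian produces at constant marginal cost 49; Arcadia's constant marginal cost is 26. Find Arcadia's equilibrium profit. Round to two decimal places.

Solve by backward induction. Given q_M, the follower Arcadia maximises π_A = (170 - q_M - q_A)q_A - 26q_A.
Follower FOC: 144 - q_M - 2q_A = 0, so q_A(q_M) = (144 - q_M)/2.
The leader anticipates this reaction. Substituting into P = 170 - Q gives P = 98 - (1/2)q_M, so π_M = (98 - (1/2)q_M)q_M - 49q_M.
Leader FOC: 49 - q_M = 0, so q_M = 49.
Then q_A = (144 - 49)/2 = 95/2.
Price P = 170 - 193/2 = 147/2.
Arcadia's profit: (147/2 - 26)·(95/2) = 2256.2500.

2256.25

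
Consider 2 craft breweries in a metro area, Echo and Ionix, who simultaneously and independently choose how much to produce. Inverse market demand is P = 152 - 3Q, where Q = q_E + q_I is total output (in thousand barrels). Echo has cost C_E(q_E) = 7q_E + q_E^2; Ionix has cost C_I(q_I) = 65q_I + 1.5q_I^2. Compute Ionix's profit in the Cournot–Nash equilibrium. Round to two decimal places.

Echo's profit: π_E = (152 - 3Q)q_E - (7q_E + q_E²). Setting ∂π_E/∂q_E = 0: 145 - 8q_E - 3(q_I) = 0.
Ionix's first-order condition: 87 - 9q_I - 3(q_E) = 0.
So q_E = (145 - 3q_I)/8 and q_I = (87 - 3q_E)/9.
Solving the pair: q_E = 116/7, q_I = 29/7.
Price P = 152 - 3·(145/7) = 629/7.
Ionix's profit: (629/7)·(29/7) - 65·(29/7) - (3/2)(29/7)² = 77.2347.

77.23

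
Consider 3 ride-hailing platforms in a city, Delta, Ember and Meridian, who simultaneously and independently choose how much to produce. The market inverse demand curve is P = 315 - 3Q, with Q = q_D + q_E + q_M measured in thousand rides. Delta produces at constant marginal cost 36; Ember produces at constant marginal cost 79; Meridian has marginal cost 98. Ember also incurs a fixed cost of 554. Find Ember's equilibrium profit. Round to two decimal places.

Delta's profit: π_D = (315 - 3Q)q_D - (36q_D). Setting ∂π_D/∂q_D = 0: 279 - 6q_D - 3(q_E + q_M) = 0.
Ember's profit: π_E = (315 - 3Q)q_E - (79q_E). Setting ∂π_E/∂q_E = 0: 236 - 6q_E - 3(q_D + q_M) = 0.
Meridian's first-order condition: 217 - 6q_M - 3(q_D + q_E) = 0.
Summing all 3 equations gives 732 − 12Q = 0, hence Q = 61.
Back-substituting: q_D = (279 − 183)/3 = 32, q_E = (236 − 183)/3 = 53/3, q_M = (217 − 183)/3 = 34/3.
Price P = 315 - 3·61 = 132.
Ember's profit: (132 - 79)·(53/3) - 554 = 1147/3.

382.33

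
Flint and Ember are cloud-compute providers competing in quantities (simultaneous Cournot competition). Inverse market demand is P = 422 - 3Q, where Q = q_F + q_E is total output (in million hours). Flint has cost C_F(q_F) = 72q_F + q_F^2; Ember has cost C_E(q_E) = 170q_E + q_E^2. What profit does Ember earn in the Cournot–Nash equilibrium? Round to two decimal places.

Flint's profit: π_F = (422 - 3Q)q_F - (72q_F + q_F²). Setting ∂π_F/∂q_F = 0: 350 - 8q_F - 3(q_E) = 0.
Ember's profit: π_E = (422 - 3Q)q_E - (170q_E + q_E²). Setting ∂π_E/∂q_E = 0: 252 - 8q_E - 3(q_F) = 0.
So q_F = (350 - 3q_E)/8 and q_E = (252 - 3q_F)/8.
Substituting one into the other gives q_F = 37.1636 and q_E = 966/55.
Price P = 422 - 3·(602/11) = 257.8182.
Ember's profit: 257.8182·(966/55) - 170·(966/55) - (966/55)² = 1233.9253.

1233.93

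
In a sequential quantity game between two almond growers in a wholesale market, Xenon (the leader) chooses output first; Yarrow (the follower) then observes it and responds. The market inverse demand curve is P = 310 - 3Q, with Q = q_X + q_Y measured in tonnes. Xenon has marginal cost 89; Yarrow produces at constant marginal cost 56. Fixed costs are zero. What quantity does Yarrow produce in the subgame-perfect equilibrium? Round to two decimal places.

The follower Yarrow best-responds to any q_X: π_Y = (310 - 3Q)q_Y - 56q_Y.
∂π_Y/∂q_Y = 254 - 3q_X - 6q_Y = 0 gives the reaction function q_Y = (254 - 3q_X)/6.
The leader anticipates this reaction. Substituting into P = 310 - 3Q gives P = 183 - (3/2)q_X, so π_X = (183 - (3/2)q_X)q_X - 89q_X.
Leader FOC: 94 - 3q_X = 0, so q_X = 94/3.
Then q_Y = (254 - 3·(94/3))/6 = 80/3.

26.67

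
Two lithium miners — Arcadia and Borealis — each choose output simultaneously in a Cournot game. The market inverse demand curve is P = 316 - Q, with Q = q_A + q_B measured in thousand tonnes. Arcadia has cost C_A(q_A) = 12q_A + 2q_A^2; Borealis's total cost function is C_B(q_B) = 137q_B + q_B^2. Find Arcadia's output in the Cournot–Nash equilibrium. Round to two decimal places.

45.09

Arcadia's profit: π_A = (316 - Q)q_A - (12q_A + 2q_A²). Setting ∂π_A/∂q_A = 0: 304 - 6q_A - (q_B) = 0.
Borealis's first-order condition: 179 - 4q_B - (q_A) = 0.
Rearranging gives the reaction functions q_A = (304 - q_B)/6 and q_B = (179 - q_A)/4.
Solving the pair: q_A = 1037/23, q_B = 770/23.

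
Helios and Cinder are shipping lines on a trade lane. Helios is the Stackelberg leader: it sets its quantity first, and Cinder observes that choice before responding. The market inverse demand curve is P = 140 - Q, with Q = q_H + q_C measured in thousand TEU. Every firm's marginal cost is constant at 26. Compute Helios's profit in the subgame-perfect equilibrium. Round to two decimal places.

1624.50

Solve by backward induction. Given q_H, the follower Cinder maximises π_C = (140 - q_H - q_C)q_C - 26q_C.
Follower FOC: 114 - q_H - 2q_C = 0, so q_C(q_H) = (114 - q_H)/2.
The leader anticipates this reaction. Substituting into P = 140 - Q gives P = 83 - (1/2)q_H, so π_H = (83 - (1/2)q_H)q_H - 26q_H.
Maximising: ∂π_H/∂q_H = 57 - q_H = 0, giving q_H = 57.
Then q_C = (114 - 57)/2 = 57/2.
Price P = 140 - 171/2 = 109/2.
Helios's profit: (109/2 - 26)·57 = 1624.5000.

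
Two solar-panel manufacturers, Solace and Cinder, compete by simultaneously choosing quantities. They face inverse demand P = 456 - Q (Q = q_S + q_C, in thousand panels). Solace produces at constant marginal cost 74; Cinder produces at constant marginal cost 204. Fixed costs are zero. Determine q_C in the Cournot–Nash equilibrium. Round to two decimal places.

40.67

Solace's profit: π_S = (456 - Q)q_S - (74q_S). Setting ∂π_S/∂q_S = 0: 382 - 2q_S - (q_C) = 0.
Cinder's first-order condition: 252 - 2q_C - (q_S) = 0.
So q_S = (382 - q_C)/2 and q_C = (252 - q_S)/2.
Substituting one into the other gives q_S = 512/3 and q_C = 122/3.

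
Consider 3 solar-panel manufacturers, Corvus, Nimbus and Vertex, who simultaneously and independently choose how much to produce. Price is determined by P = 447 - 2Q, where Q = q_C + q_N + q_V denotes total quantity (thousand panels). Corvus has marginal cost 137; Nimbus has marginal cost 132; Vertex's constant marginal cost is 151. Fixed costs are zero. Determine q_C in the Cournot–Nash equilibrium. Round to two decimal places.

39.88

Corvus's profit: π_C = (447 - 2Q)q_C - (137q_C). Setting ∂π_C/∂q_C = 0: 310 - 4q_C - 2(q_N + q_V) = 0.
Nimbus's first-order condition: 315 - 4q_N - 2(q_C + q_V) = 0.
Vertex's first-order condition: 296 - 4q_V - 2(q_C + q_N) = 0.
Adding the 3 first-order conditions: 921 − 8Q = 0, so Q = 921/8.
Back-substituting: q_C = (310 − 921/4)/2 = 319/8, q_N = (315 − 921/4)/2 = 339/8, q_V = (296 − 921/4)/2 = 263/8.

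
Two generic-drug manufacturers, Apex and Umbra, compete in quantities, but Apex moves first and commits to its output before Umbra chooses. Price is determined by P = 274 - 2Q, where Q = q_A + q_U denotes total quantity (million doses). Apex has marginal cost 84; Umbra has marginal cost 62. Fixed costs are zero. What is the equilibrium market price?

The follower Umbra best-responds to any q_A: π_U = (274 - 2Q)q_U - 62q_U.
Follower FOC: 212 - 2q_A - 4q_U = 0, so q_U(q_A) = (212 - 2q_A)/4.
The leader anticipates this reaction. Substituting into P = 274 - 2Q gives P = 168 - q_A, so π_A = (168 - q_A)q_A - 84q_A.
Leader FOC: 84 - 2q_A = 0, so q_A = 42.
Then q_U = (212 - 2·42)/4 = 32.
Total output Q = 74, so price P = 274 - 2·74 = 126.

126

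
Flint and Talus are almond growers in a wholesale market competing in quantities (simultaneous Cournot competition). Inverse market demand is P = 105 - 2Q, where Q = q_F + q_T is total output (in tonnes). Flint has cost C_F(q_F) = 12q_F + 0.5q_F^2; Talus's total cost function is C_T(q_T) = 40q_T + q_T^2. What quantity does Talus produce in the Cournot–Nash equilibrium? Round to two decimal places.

Flint's profit: π_F = (105 - 2Q)q_F - (12q_F + (1/2)q_F²). Setting ∂π_F/∂q_F = 0: 93 - 5q_F - 2(q_T) = 0.
Talus's first-order condition: 65 - 6q_T - 2(q_F) = 0.
Rearranging gives the reaction functions q_F = (93 - 2q_T)/5 and q_T = (65 - 2q_F)/6.
Solving the pair: q_F = 214/13, q_T = 139/26.

5.35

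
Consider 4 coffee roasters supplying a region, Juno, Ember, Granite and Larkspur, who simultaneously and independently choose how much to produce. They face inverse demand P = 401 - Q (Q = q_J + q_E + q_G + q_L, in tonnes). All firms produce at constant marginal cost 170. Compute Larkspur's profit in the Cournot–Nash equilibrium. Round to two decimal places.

2134.44

Each firm earns π_i = (401 - Q)q_i - 170q_i.
Setting ∂π_i/∂q_i = 0 with rivals' quantities fixed: 231 - 2q_i - Σ_{j≠i} q_j = 0.
By symmetry each firm produces the same amount; substituting Σ_{j≠i} q_j = 3q_i yields q_i = 231/5.
Price P = 401 - 924/5 = 1081/5.
Larkspur's profit: (1081/5 - 170)·(231/5) = 2134.4400.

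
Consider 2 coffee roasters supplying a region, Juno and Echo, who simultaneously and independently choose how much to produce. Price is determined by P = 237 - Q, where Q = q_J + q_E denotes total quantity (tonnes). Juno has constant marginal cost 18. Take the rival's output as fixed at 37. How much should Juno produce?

With the rival's output fixed at 37, Juno's profit is π_J = (237 - 37 - q_J)q_J - (18q_J) = (200 - q_J)q_J - (18q_J).
∂π_J/∂q_J = 182 - 2q_J = 0, so q_J = 91.

91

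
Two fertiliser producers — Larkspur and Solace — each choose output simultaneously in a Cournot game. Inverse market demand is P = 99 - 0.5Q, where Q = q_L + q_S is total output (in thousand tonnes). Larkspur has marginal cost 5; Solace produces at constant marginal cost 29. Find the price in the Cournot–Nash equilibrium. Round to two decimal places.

Larkspur's profit: π_L = (99 - 0.5Q)q_L - (5q_L). Setting ∂π_L/∂q_L = 0: 94 - q_L - (1/2)(q_S) = 0.
Solace's first-order condition: 70 - q_S - (1/2)(q_L) = 0.
So q_L = (94 - (1/2)q_S) and q_S = (70 - (1/2)q_L).
Solving the pair: q_L = 236/3, q_S = 92/3.
Total output Q = 328/3, so price P = 99 - (1/2)·(328/3) = 133/3.

44.33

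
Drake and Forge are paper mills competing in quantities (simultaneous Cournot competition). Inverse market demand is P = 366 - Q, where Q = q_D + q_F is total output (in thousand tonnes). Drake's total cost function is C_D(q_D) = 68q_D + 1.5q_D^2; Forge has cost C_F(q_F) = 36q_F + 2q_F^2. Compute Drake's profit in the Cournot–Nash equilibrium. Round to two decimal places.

6319.16

Drake's profit: π_D = (366 - Q)q_D - (68q_D + (3/2)q_D²). Setting ∂π_D/∂q_D = 0: 298 - 5q_D - (q_F) = 0.
Forge's profit: π_F = (366 - Q)q_F - (36q_F + 2q_F²). Setting ∂π_F/∂q_F = 0: 330 - 6q_F - (q_D) = 0.
Best responses: q_D = (298 - q_F)/5, q_F = (330 - q_D)/6.
Substituting one into the other gives q_D = 1458/29 and q_F = 1352/29.
Price P = 366 - 96.8966 = 269.1034.
Drake's profit: 269.1034·(1458/29) - 68·(1458/29) - (3/2)(1458/29)² = 6319.1558.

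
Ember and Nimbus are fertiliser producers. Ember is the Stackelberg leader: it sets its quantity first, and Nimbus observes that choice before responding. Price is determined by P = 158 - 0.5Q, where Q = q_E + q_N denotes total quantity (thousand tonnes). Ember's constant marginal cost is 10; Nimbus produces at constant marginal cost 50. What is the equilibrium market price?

57

The follower Nimbus best-responds to any q_E: π_N = (158 - 0.5Q)q_N - 50q_N.
Follower FOC: 108 - (1/2)q_E - q_N = 0, so q_N(q_E) = (108 - (1/2)q_E).
The leader anticipates this reaction. Substituting into P = 158 - 0.5Q gives P = 104 - (1/4)q_E, so π_E = (104 - (1/4)q_E)q_E - 10q_E.
Leader FOC: 94 - (1/2)q_E = 0, so q_E = 188.
Then q_N = (108 - (1/2)·188) = 14.
Total output Q = 202, so price P = 158 - (1/2)·202 = 57.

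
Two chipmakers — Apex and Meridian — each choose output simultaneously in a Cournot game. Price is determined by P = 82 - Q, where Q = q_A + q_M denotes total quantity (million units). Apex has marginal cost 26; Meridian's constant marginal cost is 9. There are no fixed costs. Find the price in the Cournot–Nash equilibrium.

Apex's profit: π_A = (82 - Q)q_A - (26q_A). Setting ∂π_A/∂q_A = 0: 56 - 2q_A - (q_M) = 0.
Meridian's profit: π_M = (82 - Q)q_M - (9q_M). Setting ∂π_M/∂q_M = 0: 73 - 2q_M - (q_A) = 0.
So q_A = (56 - q_M)/2 and q_M = (73 - q_A)/2.
Substituting one into the other gives q_A = 13 and q_M = 30.
Total output Q = 43, so price P = 82 - 43 = 39.

39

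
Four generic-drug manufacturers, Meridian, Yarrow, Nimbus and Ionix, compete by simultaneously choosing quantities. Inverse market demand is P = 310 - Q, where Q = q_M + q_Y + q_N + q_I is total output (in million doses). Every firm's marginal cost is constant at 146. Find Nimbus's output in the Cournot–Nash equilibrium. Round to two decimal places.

A representative firm's profit is π_i = q_i(310 - Q) - 146q_i.
First-order condition (treating rivals' output as given): 164 - 2q_i - Σ_{j≠i} q_j = 0.
By symmetry each firm produces the same amount; substituting Σ_{j≠i} q_j = 3q_i yields q_i = 164/5.

32.80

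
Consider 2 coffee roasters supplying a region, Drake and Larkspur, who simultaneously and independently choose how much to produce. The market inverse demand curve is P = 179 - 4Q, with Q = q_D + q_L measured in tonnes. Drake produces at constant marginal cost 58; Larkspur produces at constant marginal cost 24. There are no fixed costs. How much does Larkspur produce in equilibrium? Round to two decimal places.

Drake's profit: π_D = (179 - 4Q)q_D - (58q_D). Setting ∂π_D/∂q_D = 0: 121 - 8q_D - 4(q_L) = 0.
Larkspur's first-order condition: 155 - 8q_L - 4(q_D) = 0.
Rearranging gives the reaction functions q_D = (121 - 4q_L)/8 and q_L = (155 - 4q_D)/8.
Solving the pair: q_D = 29/4, q_L = 63/4.

15.75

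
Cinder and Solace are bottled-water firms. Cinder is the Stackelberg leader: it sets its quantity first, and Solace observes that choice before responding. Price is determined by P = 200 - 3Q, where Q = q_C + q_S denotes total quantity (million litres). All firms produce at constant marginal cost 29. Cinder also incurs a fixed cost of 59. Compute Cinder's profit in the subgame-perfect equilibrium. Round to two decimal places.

1159.38

Solve by backward induction. Given q_C, the follower Solace maximises π_S = (200 - 3q_C - 3q_S)q_S - 29q_S.
Follower FOC: 171 - 3q_C - 6q_S = 0, so q_S(q_C) = (171 - 3q_C)/6.
The leader anticipates this reaction. Substituting into P = 200 - 3Q gives P = 229/2 - (3/2)q_C, so π_C = (229/2 - (3/2)q_C)q_C - 29q_C.
Leader FOC: 171/2 - 3q_C = 0, so q_C = 57/2.
Then q_S = (171 - 3·(57/2))/6 = 57/4.
Price P = 200 - 3·(171/4) = 287/4.
Cinder's profit: (287/4 - 29)·(57/2) - 59 = 1159.3750.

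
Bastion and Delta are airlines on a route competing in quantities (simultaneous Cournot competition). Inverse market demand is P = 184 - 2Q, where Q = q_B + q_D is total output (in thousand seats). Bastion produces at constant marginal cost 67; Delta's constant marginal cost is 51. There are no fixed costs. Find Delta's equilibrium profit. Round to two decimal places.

Bastion's profit: π_B = (184 - 2Q)q_B - (67q_B). Setting ∂π_B/∂q_B = 0: 117 - 4q_B - 2(q_D) = 0.
Delta's first-order condition: 133 - 4q_D - 2(q_B) = 0.
So q_B = (117 - 2q_D)/4 and q_D = (133 - 2q_B)/4.
Solving the pair: q_B = 101/6, q_D = 149/6.
Price P = 184 - 2·(125/3) = 302/3.
Delta's profit: (302/3 - 51)·(149/6) = 1233.3889.

1233.39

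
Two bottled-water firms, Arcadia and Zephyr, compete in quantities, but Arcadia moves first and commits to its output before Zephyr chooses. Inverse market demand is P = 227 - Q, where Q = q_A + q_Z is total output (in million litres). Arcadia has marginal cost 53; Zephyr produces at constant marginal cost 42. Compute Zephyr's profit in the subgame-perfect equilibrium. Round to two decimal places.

2678.06

The follower Zephyr best-responds to any q_A: π_Z = (227 - Q)q_Z - 42q_Z.
Follower FOC: 185 - q_A - 2q_Z = 0, so q_Z(q_A) = (185 - q_A)/2.
Arcadia substitutes q_Z(q_A) into its own profit: π_A = q_A(227 - q_A - (185 - q_A)/2) - 53q_A = (269/2 - (1/2)q_A)q_A - 53q_A.
Leader FOC: 163/2 - q_A = 0, so q_A = 163/2.
Then q_Z = (185 - 163/2)/2 = 207/4.
Price P = 227 - 533/4 = 375/4.
Zephyr's profit: (375/4 - 42)·(207/4) = 2678.0625.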